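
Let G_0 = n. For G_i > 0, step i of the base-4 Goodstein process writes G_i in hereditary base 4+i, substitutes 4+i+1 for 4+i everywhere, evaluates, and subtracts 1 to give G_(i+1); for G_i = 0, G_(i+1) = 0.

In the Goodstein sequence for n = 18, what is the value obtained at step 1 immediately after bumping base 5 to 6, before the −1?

37

i=0: 18 = 4^2 + 2 (b=4); 4→5: 5^2 + 2 = 27; 27−1 = 26
i=1: 26 = 5^2 + 1 (b=5); 5→6: 6^2 + 1 = 37; 37−1 = 36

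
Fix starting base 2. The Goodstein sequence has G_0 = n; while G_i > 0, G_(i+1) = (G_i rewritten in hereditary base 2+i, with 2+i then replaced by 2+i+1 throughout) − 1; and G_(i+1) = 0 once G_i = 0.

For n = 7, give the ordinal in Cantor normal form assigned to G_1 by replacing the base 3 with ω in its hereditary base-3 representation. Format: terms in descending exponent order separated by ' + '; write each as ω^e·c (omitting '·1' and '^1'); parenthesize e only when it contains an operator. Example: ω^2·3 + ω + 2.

ω^ω + ω

step 0: 7 = 2^2 + 2 + 1; sub 3 for 2: 3^3 + 3 + 1; = 31; G_1 = 31−1 = 30
step 1: 30 = 3^3 + 3; sub 4 for 3: 4^4 + 4; = 260; G_2 = 260−1 = 259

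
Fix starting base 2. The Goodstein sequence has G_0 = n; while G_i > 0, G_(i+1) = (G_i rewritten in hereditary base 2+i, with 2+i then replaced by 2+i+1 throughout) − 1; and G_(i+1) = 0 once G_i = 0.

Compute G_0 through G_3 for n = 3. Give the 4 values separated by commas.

3, 3, 3, 2

G_0=3  [base 2] 2 + 1  →[2↦3]→  3 + 1 = 4  −1 ⇒ G_1=3
G_1=3  [base 3] 3  →[3↦4]→  4 = 4  −1 ⇒ G_2=3
G_2=3  [base 4] 3  →[4↦5]→  3 = 3  −1 ⇒ G_3=2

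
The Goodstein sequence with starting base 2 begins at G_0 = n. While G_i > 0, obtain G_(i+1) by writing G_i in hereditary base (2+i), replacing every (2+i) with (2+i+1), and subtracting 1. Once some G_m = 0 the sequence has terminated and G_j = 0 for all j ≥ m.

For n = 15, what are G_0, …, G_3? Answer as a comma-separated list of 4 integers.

15, 111, 1283, 18752

G_0 = 15. HB_2(15) = 2^(2 + 1) + 2^2 + 2 + 1. Bump = 112. G_1 = 111.
G_1 = 111. HB_3(111) = 3^(3 + 1) + 3^3 + 3. Bump = 1284. G_2 = 1283.
G_2 = 1283. HB_4(1283) = 4^(4 + 1) + 4^4 + 3. Bump = 18753. G_3 = 18752.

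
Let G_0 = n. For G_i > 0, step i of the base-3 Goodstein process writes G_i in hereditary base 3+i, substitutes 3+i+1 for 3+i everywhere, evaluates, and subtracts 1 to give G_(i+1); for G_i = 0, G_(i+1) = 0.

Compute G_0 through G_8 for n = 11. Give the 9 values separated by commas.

11, 17, 25, 35, 39, 43, 47, 51, 55

(0) 11|_3 = 3^2 + 2 ↦ 4^2 + 2|_4 = 18 ⇒ 17
(1) 17|_4 = 4^2 + 1 ↦ 5^2 + 1|_5 = 26 ⇒ 25
(2) 25|_5 = 5^2 ↦ 6^2|_6 = 36 ⇒ 35
(3) 35|_6 = 5·6 + 5 ↦ 5·7 + 5|_7 = 40 ⇒ 39
(4) 39|_7 = 5·7 + 4 ↦ 5·8 + 4|_8 = 44 ⇒ 43
(5) 43|_8 = 5·8 + 3 ↦ 5·9 + 3|_9 = 48 ⇒ 47
(6) 47|_9 = 5·9 + 2 ↦ 5·10 + 2|_10 = 52 ⇒ 51
(7) 51|_10 = 5·10 + 1 ↦ 5·11 + 1|_11 = 56 ⇒ 55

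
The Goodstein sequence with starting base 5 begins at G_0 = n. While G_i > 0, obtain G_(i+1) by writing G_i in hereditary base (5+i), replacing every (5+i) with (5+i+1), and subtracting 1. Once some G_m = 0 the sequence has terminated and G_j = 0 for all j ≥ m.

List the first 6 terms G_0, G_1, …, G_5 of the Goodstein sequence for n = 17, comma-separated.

17, 19, 21, 23, 24, 25

(0) 17|_5 = 3·5 + 2 ↦ 3·6 + 2|_6 = 20 ⇒ 19
(1) 19|_6 = 3·6 + 1 ↦ 3·7 + 1|_7 = 22 ⇒ 21
(2) 21|_7 = 3·7 ↦ 3·8|_8 = 24 ⇒ 23
(3) 23|_8 = 2·8 + 7 ↦ 2·9 + 7|_9 = 25 ⇒ 24
(4) 24|_9 = 2·9 + 6 ↦ 2·10 + 6|_10 = 26 ⇒ 25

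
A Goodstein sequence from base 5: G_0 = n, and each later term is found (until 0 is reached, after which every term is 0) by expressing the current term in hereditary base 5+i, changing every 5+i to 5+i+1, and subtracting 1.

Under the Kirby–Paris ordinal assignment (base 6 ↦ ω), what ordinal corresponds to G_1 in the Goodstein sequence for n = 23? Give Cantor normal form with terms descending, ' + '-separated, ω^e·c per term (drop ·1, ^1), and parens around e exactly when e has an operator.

ω·4 + 2

i=0: 23 = 4·5 + 3 (b=5); 5→6: 4·6 + 3 = 27; 27−1 = 26
i=1: 26 = 4·6 + 2 (b=6); 6→7: 4·7 + 2 = 30; 30−1 = 29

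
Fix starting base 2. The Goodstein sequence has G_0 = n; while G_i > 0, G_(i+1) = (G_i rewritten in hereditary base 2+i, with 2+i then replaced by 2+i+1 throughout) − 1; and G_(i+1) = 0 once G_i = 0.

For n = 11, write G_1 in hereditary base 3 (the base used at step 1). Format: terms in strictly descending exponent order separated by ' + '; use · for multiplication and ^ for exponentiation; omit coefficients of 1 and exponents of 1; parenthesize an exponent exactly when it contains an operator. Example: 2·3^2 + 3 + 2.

base 2: 11 = 2^(2 + 1) + 2 + 1; at 3: 3^(3 + 1) + 3 + 1 = 85; next = 84
base 3: 84 = 3^(3 + 1) + 3; at 4: 4^(4 + 1) + 4 = 1028; next = 1027

3^(3 + 1) + 3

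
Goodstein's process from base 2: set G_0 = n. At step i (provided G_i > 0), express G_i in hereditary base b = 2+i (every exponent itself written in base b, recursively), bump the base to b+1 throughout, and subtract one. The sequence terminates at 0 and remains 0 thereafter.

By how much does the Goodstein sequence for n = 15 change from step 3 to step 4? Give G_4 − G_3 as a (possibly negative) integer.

G_0=15  [base 2] 2^(2 + 1) + 2^2 + 2 + 1  →[2↦3]→  3^(3 + 1) + 3^3 + 3 + 1 = 112  −1 ⇒ G_1=111
G_1=111  [base 3] 3^(3 + 1) + 3^3 + 3  →[3↦4]→  4^(4 + 1) + 4^4 + 4 = 1284  −1 ⇒ G_2=1283
G_2=1283  [base 4] 4^(4 + 1) + 4^4 + 3  →[4↦5]→  5^(5 + 1) + 5^5 + 3 = 18753  −1 ⇒ G_3=18752
G_3=18752  [base 5] 5^(5 + 1) + 5^5 + 2  →[5↦6]→  6^(6 + 1) + 6^6 + 2 = 326594  −1 ⇒ G_4=326593

307841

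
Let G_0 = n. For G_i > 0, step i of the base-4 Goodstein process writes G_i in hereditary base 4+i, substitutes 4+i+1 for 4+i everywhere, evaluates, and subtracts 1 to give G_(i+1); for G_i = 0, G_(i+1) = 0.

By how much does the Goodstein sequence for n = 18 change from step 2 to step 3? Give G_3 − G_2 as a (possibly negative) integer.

G_0 = 18. HB_4(18) = 4^2 + 2. Bump = 27. G_1 = 26.
G_1 = 26. HB_5(26) = 5^2 + 1. Bump = 37. G_2 = 36.
G_2 = 36. HB_6(36) = 6^2. Bump = 49. G_3 = 48.

12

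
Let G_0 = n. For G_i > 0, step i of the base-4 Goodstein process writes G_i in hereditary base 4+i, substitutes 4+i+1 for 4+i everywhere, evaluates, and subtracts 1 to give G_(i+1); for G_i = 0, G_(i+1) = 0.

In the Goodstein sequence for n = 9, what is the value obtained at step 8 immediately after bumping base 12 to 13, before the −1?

G_0=9  [base 4] 2·4 + 1  →[4↦5]→  2·5 + 1 = 11  −1 ⇒ G_1=10
G_1=10  [base 5] 2·5  →[5↦6]→  2·6 = 12  −1 ⇒ G_2=11
G_2=11  [base 6] 6 + 5  →[6↦7]→  7 + 5 = 12  −1 ⇒ G_3=11
G_3=11  [base 7] 7 + 4  →[7↦8]→  8 + 4 = 12  −1 ⇒ G_4=11
G_4=11  [base 8] 8 + 3  →[8↦9]→  9 + 3 = 12  −1 ⇒ G_5=11
G_5=11  [base 9] 9 + 2  →[9↦10]→  10 + 2 = 12  −1 ⇒ G_6=11
G_6=11  [base 10] 10 + 1  →[10↦11]→  11 + 1 = 12  −1 ⇒ G_7=11
G_7=11  [base 11] 11  →[11↦12]→  12 = 12  −1 ⇒ G_8=11
G_8=11  [base 12] 11  →[12↦13]→  11 = 11  −1 ⇒ G_9=10

11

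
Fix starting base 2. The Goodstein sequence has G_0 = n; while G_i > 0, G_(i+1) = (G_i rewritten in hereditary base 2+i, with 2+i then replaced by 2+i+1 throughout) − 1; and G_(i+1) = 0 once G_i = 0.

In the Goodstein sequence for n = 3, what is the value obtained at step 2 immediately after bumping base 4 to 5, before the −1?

base 2: 3 = 2 + 1; at 3: 3 + 1 = 4; next = 3
base 3: 3 = 3; at 4: 4 = 4; next = 3

3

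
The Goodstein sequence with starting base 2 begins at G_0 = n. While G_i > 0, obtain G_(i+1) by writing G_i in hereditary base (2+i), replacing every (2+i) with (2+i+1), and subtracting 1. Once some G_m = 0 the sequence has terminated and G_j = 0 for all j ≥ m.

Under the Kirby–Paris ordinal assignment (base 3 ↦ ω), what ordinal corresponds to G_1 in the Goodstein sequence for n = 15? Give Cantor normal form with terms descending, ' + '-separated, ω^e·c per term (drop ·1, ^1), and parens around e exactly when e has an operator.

ω^(ω + 1) + ω^ω + ω

G_0=15  [base 2] 2^(2 + 1) + 2^2 + 2 + 1  →[2↦3]→  3^(3 + 1) + 3^3 + 3 + 1 = 112  −1 ⇒ G_1=111
G_1=111  [base 3] 3^(3 + 1) + 3^3 + 3  →[3↦4]→  4^(4 + 1) + 4^4 + 4 = 1284  −1 ⇒ G_2=1283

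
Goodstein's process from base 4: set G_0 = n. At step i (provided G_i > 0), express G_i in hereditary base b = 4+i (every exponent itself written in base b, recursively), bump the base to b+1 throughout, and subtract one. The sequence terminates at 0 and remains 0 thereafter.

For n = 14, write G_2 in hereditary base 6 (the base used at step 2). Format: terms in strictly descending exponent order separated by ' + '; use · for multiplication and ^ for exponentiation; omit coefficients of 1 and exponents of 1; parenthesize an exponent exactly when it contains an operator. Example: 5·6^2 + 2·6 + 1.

3·6

[0] 14 ≡ 3·4 + 2 (base 4). Lift 5: 17. −1: 16.
[1] 16 ≡ 3·5 + 1 (base 5). Lift 6: 19. −1: 18.
[2] 18 ≡ 3·6 (base 6). Lift 7: 21. −1: 20.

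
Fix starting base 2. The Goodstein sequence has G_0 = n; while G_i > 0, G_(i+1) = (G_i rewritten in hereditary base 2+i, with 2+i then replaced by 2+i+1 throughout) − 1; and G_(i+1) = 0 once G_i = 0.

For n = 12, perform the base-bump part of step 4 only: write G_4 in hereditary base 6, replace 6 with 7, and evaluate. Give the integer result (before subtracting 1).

G_0 = 12. HB_2(12) = 2^(2 + 1) + 2^2. Bump = 108. G_1 = 107.
G_1 = 107. HB_3(107) = 3^(3 + 1) + 2·3^2 + 2·3 + 2. Bump = 1066. G_2 = 1065.
G_2 = 1065. HB_4(1065) = 4^(4 + 1) + 2·4^2 + 2·4 + 1. Bump = 15686. G_3 = 15685.
G_3 = 15685. HB_5(15685) = 5^(5 + 1) + 2·5^2 + 2·5. Bump = 280020. G_4 = 280019.
G_4 = 280019. HB_6(280019) = 6^(6 + 1) + 2·6^2 + 6 + 5. Bump = 5764911. G_5 = 5764910.

5764911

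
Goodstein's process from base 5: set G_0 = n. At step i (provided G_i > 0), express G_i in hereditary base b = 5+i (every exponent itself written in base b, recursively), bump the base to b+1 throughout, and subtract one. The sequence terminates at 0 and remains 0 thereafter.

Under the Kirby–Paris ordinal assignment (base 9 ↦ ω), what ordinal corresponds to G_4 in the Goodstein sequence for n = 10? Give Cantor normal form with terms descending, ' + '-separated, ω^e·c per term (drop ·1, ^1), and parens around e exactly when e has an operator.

G_0 = 10. HB_5(10) = 2·5. Bump = 12. G_1 = 11.
G_1 = 11. HB_6(11) = 6 + 5. Bump = 12. G_2 = 11.
G_2 = 11. HB_7(11) = 7 + 4. Bump = 12. G_3 = 11.
G_3 = 11. HB_8(11) = 8 + 3. Bump = 12. G_4 = 11.
G_4 = 11. HB_9(11) = 9 + 2. Bump = 12. G_5 = 11.

ω + 2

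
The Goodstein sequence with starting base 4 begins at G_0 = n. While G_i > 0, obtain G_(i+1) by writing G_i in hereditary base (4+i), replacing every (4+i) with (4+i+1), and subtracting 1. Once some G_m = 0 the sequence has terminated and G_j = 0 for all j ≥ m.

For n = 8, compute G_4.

G_0=8  [base 4] 2·4  →[4↦5]→  2·5 = 10  −1 ⇒ G_1=9
G_1=9  [base 5] 5 + 4  →[5↦6]→  6 + 4 = 10  −1 ⇒ G_2=9
G_2=9  [base 6] 6 + 3  →[6↦7]→  7 + 3 = 10  −1 ⇒ G_3=9
G_3=9  [base 7] 7 + 2  →[7↦8]→  8 + 2 = 10  −1 ⇒ G_4=9
G_4=9  [base 8] 8 + 1  →[8↦9]→  9 + 1 = 10  −1 ⇒ G_5=9

9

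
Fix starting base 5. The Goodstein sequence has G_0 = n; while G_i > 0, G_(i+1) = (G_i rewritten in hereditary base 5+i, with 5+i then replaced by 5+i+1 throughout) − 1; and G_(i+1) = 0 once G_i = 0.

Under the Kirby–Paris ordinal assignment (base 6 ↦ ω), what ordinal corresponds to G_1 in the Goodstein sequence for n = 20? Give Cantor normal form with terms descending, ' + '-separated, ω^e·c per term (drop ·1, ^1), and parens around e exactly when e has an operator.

ω·3 + 5

(0) 20|_5 = 4·5 ↦ 4·6|_6 = 24 ⇒ 23
(1) 23|_6 = 3·6 + 5 ↦ 3·7 + 5|_7 = 26 ⇒ 25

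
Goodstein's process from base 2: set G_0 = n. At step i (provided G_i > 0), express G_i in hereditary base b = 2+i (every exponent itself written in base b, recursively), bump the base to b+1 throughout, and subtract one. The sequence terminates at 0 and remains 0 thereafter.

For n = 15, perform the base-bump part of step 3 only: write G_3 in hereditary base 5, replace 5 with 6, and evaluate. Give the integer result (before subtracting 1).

(0) 15|_2 = 2^(2 + 1) + 2^2 + 2 + 1 ↦ 3^(3 + 1) + 3^3 + 3 + 1|_3 = 112 ⇒ 111
(1) 111|_3 = 3^(3 + 1) + 3^3 + 3 ↦ 4^(4 + 1) + 4^4 + 4|_4 = 1284 ⇒ 1283
(2) 1283|_4 = 4^(4 + 1) + 4^4 + 3 ↦ 5^(5 + 1) + 5^5 + 3|_5 = 18753 ⇒ 18752
(3) 18752|_5 = 5^(5 + 1) + 5^5 + 2 ↦ 6^(6 + 1) + 6^6 + 2|_6 = 326594 ⇒ 326593

326594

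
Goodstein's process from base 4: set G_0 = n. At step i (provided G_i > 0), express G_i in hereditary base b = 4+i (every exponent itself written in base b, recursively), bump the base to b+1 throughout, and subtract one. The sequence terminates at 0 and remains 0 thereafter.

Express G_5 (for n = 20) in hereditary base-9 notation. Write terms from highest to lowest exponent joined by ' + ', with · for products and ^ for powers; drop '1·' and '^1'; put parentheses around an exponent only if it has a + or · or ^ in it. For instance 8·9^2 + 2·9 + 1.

9^2

G_0=20  [base 4] 4^2 + 4  →[4↦5]→  5^2 + 5 = 30  −1 ⇒ G_1=29
G_1=29  [base 5] 5^2 + 4  →[5↦6]→  6^2 + 4 = 40  −1 ⇒ G_2=39
G_2=39  [base 6] 6^2 + 3  →[6↦7]→  7^2 + 3 = 52  −1 ⇒ G_3=51
G_3=51  [base 7] 7^2 + 2  →[7↦8]→  8^2 + 2 = 66  −1 ⇒ G_4=65
G_4=65  [base 8] 8^2 + 1  →[8↦9]→  9^2 + 1 = 82  −1 ⇒ G_5=81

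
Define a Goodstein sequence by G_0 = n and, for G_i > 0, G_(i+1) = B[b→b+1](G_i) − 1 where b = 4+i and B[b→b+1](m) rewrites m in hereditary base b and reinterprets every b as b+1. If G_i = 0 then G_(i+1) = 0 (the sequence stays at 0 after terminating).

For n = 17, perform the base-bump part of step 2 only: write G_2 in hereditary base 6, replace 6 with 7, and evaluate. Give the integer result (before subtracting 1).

40

G_0 = 17. HB_4(17) = 4^2 + 1. Bump = 26. G_1 = 25.
G_1 = 25. HB_5(25) = 5^2. Bump = 36. G_2 = 35.
G_2 = 35. HB_6(35) = 5·6 + 5. Bump = 40. G_3 = 39.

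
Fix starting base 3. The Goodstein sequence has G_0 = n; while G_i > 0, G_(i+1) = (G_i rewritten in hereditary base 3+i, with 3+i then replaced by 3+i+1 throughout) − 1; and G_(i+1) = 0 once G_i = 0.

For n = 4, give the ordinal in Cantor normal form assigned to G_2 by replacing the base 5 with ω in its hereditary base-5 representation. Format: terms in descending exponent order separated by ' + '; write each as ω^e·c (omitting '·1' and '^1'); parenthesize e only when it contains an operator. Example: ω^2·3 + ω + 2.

G_0=4  [base 3] 3 + 1  →[3↦4]→  4 + 1 = 5  −1 ⇒ G_1=4
G_1=4  [base 4] 4  →[4↦5]→  5 = 5  −1 ⇒ G_2=4
G_2=4  [base 5] 4  →[5↦6]→  4 = 4  −1 ⇒ G_3=3

4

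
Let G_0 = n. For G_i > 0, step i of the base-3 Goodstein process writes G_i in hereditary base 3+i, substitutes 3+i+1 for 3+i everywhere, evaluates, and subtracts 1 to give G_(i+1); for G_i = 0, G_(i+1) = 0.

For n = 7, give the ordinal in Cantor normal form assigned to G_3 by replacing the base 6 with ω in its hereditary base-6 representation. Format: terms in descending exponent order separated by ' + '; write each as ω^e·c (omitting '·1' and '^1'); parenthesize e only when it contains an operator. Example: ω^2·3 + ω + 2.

(0) 7|_3 = 2·3 + 1 ↦ 2·4 + 1|_4 = 9 ⇒ 8
(1) 8|_4 = 2·4 ↦ 2·5|_5 = 10 ⇒ 9
(2) 9|_5 = 5 + 4 ↦ 6 + 4|_6 = 10 ⇒ 9
(3) 9|_6 = 6 + 3 ↦ 7 + 3|_7 = 10 ⇒ 9

ω + 3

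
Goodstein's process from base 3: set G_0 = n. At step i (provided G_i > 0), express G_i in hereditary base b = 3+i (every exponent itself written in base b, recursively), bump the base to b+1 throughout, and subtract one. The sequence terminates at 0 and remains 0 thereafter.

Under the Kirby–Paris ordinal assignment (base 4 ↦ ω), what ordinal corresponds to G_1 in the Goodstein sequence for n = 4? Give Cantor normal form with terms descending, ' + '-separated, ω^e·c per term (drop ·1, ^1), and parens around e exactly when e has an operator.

ω

i=0: 4 = 3 + 1 (b=3); 3→4: 4 + 1 = 5; 5−1 = 4
i=1: 4 = 4 (b=4); 4→5: 5 = 5; 5−1 = 4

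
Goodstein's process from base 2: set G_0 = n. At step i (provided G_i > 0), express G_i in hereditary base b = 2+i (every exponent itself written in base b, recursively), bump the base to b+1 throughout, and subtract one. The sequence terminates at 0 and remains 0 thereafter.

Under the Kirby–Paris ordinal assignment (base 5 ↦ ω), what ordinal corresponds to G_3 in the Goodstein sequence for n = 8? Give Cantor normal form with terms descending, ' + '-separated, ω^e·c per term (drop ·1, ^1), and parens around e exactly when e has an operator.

[0] 8 ≡ 2^(2 + 1) (base 2). Lift 3: 81. −1: 80.
[1] 80 ≡ 2·3^3 + 2·3^2 + 2·3 + 2 (base 3). Lift 4: 554. −1: 553.
[2] 553 ≡ 2·4^4 + 2·4^2 + 2·4 + 1 (base 4). Lift 5: 6311. −1: 6310.

ω^ω·2 + ω^2·2 + ω·2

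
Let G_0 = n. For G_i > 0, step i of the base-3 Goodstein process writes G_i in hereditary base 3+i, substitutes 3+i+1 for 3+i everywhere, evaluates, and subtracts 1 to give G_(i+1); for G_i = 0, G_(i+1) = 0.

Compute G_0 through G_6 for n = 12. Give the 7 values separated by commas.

(0) 12|_3 = 3^2 + 3 ↦ 4^2 + 4|_4 = 20 ⇒ 19
(1) 19|_4 = 4^2 + 3 ↦ 5^2 + 3|_5 = 28 ⇒ 27
(2) 27|_5 = 5^2 + 2 ↦ 6^2 + 2|_6 = 38 ⇒ 37
(3) 37|_6 = 6^2 + 1 ↦ 7^2 + 1|_7 = 50 ⇒ 49
(4) 49|_7 = 7^2 ↦ 8^2|_8 = 64 ⇒ 63
(5) 63|_8 = 7·8 + 7 ↦ 7·9 + 7|_9 = 70 ⇒ 69

12, 19, 27, 37, 49, 63, 69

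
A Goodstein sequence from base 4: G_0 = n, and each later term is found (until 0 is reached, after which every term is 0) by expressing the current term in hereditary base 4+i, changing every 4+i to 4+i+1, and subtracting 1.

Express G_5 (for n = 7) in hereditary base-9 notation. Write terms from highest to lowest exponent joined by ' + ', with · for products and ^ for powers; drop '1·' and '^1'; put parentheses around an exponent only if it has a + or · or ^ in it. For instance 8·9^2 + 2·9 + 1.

6

(0) 7|_4 = 4 + 3 ↦ 5 + 3|_5 = 8 ⇒ 7
(1) 7|_5 = 5 + 2 ↦ 6 + 2|_6 = 8 ⇒ 7
(2) 7|_6 = 6 + 1 ↦ 7 + 1|_7 = 8 ⇒ 7
(3) 7|_7 = 7 ↦ 8|_8 = 8 ⇒ 7
(4) 7|_8 = 7 ↦ 7|_9 = 7 ⇒ 6
(5) 6|_9 = 6 ↦ 6|_10 = 6 ⇒ 5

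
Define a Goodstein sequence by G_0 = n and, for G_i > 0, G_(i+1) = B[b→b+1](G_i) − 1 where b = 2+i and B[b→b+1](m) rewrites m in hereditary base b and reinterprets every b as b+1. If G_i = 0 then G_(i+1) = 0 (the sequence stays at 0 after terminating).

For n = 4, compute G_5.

4 —HB2→ 2^2 —bump→ 3^3 = 27 —(−1)→ 26
26 —HB3→ 2·3^2 + 2·3 + 2 —bump→ 2·4^2 + 2·4 + 2 = 42 —(−1)→ 41
41 —HB4→ 2·4^2 + 2·4 + 1 —bump→ 2·5^2 + 2·5 + 1 = 61 —(−1)→ 60
60 —HB5→ 2·5^2 + 2·5 —bump→ 2·6^2 + 2·6 = 84 —(−1)→ 83
83 —HB6→ 2·6^2 + 6 + 5 —bump→ 2·7^2 + 7 + 5 = 110 —(−1)→ 109
109 —HB7→ 2·7^2 + 7 + 4 —bump→ 2·8^2 + 8 + 4 = 140 —(−1)→ 139

109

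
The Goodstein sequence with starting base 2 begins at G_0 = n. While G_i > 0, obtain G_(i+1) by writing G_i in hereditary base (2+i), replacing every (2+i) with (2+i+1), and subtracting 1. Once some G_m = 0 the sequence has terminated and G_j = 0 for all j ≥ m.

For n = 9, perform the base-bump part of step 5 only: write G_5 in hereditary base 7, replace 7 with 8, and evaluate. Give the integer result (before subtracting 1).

G_0=9  [base 2] 2^(2 + 1) + 1  →[2↦3]→  3^(3 + 1) + 1 = 82  −1 ⇒ G_1=81
G_1=81  [base 3] 3^(3 + 1)  →[3↦4]→  4^(4 + 1) = 1024  −1 ⇒ G_2=1023
G_2=1023  [base 4] 3·4^4 + 3·4^3 + 3·4^2 + 3·4 + 3  →[4↦5]→  3·5^5 + 3·5^3 + 3·5^2 + 3·5 + 3 = 9843  −1 ⇒ G_3=9842
G_3=9842  [base 5] 3·5^5 + 3·5^3 + 3·5^2 + 3·5 + 2  →[5↦6]→  3·6^6 + 3·6^3 + 3·6^2 + 3·6 + 2 = 140744  −1 ⇒ G_4=140743
G_4=140743  [base 6] 3·6^6 + 3·6^3 + 3·6^2 + 3·6 + 1  →[6↦7]→  3·7^7 + 3·7^3 + 3·7^2 + 3·7 + 1 = 2471827  −1 ⇒ G_5=2471826
G_5=2471826  [base 7] 3·7^7 + 3·7^3 + 3·7^2 + 3·7  →[7↦8]→  3·8^8 + 3·8^3 + 3·8^2 + 3·8 = 50333400  −1 ⇒ G_6=50333399

50333400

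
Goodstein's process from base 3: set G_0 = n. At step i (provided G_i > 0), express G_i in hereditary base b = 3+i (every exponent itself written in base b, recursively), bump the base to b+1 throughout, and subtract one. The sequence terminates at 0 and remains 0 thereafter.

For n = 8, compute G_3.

11

step 0: 8 = 2·3 + 2; sub 4 for 3: 2·4 + 2; = 10; G_1 = 10−1 = 9
step 1: 9 = 2·4 + 1; sub 5 for 4: 2·5 + 1; = 11; G_2 = 11−1 = 10
step 2: 10 = 2·5; sub 6 for 5: 2·6; = 12; G_3 = 12−1 = 11
step 3: 11 = 6 + 5; sub 7 for 6: 7 + 5; = 12; G_4 = 12−1 = 11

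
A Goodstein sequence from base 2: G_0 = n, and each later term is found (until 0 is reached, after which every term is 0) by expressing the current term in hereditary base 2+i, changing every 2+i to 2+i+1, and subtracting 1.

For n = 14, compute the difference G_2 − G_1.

1171

14 —HB2→ 2^(2 + 1) + 2^2 + 2 —bump→ 3^(3 + 1) + 3^3 + 3 = 111 —(−1)→ 110
110 —HB3→ 3^(3 + 1) + 3^3 + 2 —bump→ 4^(4 + 1) + 4^4 + 2 = 1282 —(−1)→ 1281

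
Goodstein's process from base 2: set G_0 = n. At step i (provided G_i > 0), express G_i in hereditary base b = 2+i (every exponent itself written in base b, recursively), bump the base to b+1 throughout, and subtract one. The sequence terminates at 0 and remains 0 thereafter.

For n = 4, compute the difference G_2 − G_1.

15

G_0=4  [base 2] 2^2  →[2↦3]→  3^3 = 27  −1 ⇒ G_1=26
G_1=26  [base 3] 2·3^2 + 2·3 + 2  →[3↦4]→  2·4^2 + 2·4 + 2 = 42  −1 ⇒ G_2=41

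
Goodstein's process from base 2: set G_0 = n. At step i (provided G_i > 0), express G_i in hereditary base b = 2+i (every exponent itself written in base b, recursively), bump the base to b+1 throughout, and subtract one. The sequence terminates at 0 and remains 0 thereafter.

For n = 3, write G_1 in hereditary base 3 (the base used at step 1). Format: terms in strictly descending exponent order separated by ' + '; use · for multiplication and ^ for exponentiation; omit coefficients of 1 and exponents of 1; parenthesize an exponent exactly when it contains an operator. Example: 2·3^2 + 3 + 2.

3

base 2: 3 = 2 + 1; at 3: 3 + 1 = 4; next = 3
base 3: 3 = 3; at 4: 4 = 4; next = 3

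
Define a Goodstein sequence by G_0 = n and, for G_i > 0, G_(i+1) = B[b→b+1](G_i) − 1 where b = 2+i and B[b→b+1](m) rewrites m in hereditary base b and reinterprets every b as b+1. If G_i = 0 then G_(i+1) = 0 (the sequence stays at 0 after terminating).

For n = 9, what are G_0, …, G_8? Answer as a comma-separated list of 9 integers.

base 2: 9 = 2^(2 + 1) + 1; at 3: 3^(3 + 1) + 1 = 82; next = 81
base 3: 81 = 3^(3 + 1); at 4: 4^(4 + 1) = 1024; next = 1023
base 4: 1023 = 3·4^4 + 3·4^3 + 3·4^2 + 3·4 + 3; at 5: 3·5^5 + 3·5^3 + 3·5^2 + 3·5 + 3 = 9843; next = 9842
base 5: 9842 = 3·5^5 + 3·5^3 + 3·5^2 + 3·5 + 2; at 6: 3·6^6 + 3·6^3 + 3·6^2 + 3·6 + 2 = 140744; next = 140743
base 6: 140743 = 3·6^6 + 3·6^3 + 3·6^2 + 3·6 + 1; at 7: 3·7^7 + 3·7^3 + 3·7^2 + 3·7 + 1 = 2471827; next = 2471826
base 7: 2471826 = 3·7^7 + 3·7^3 + 3·7^2 + 3·7; at 8: 3·8^8 + 3·8^3 + 3·8^2 + 3·8 = 50333400; next = 50333399
base 8: 50333399 = 3·8^8 + 3·8^3 + 3·8^2 + 2·8 + 7; at 9: 3·9^9 + 3·9^3 + 3·9^2 + 2·9 + 7 = 1162263922; next = 1162263921
base 9: 1162263921 = 3·9^9 + 3·9^3 + 3·9^2 + 2·9 + 6; at 10: 3·10^10 + 3·10^3 + 3·10^2 + 2·10 + 6 = 30000003326; next = 30000003325

9, 81, 1023, 9842, 140743, 2471826, 50333399, 1162263921, 30000003325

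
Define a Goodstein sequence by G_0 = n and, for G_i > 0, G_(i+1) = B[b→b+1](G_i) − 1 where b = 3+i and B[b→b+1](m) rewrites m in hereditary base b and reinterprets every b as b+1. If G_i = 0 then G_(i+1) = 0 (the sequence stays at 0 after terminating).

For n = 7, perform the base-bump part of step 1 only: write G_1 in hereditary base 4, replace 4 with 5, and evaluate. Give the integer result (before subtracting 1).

10

7 —HB3→ 2·3 + 1 —bump→ 2·4 + 1 = 9 —(−1)→ 8
8 —HB4→ 2·4 —bump→ 2·5 = 10 —(−1)→ 9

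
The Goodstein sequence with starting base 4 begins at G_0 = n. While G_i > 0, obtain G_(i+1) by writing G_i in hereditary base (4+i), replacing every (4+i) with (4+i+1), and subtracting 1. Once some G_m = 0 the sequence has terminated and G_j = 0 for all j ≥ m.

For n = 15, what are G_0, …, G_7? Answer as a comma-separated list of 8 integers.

15, 17, 19, 21, 23, 24, 25, 26

G_0=15  [base 4] 3·4 + 3  →[4↦5]→  3·5 + 3 = 18  −1 ⇒ G_1=17
G_1=17  [base 5] 3·5 + 2  →[5↦6]→  3·6 + 2 = 20  −1 ⇒ G_2=19
G_2=19  [base 6] 3·6 + 1  →[6↦7]→  3·7 + 1 = 22  −1 ⇒ G_3=21
G_3=21  [base 7] 3·7  →[7↦8]→  3·8 = 24  −1 ⇒ G_4=23
G_4=23  [base 8] 2·8 + 7  →[8↦9]→  2·9 + 7 = 25  −1 ⇒ G_5=24
G_5=24  [base 9] 2·9 + 6  →[9↦10]→  2·10 + 6 = 26  −1 ⇒ G_6=25
G_6=25  [base 10] 2·10 + 5  →[10↦11]→  2·11 + 5 = 27  −1 ⇒ G_7=26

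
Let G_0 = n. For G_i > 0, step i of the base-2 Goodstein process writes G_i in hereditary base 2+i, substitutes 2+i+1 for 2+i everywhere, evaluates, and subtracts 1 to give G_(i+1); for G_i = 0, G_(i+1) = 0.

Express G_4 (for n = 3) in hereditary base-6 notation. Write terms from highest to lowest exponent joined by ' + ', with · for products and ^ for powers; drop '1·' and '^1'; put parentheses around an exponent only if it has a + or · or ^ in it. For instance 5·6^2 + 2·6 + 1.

G_0 = 3. HB_2(3) = 2 + 1. Bump = 4. G_1 = 3.
G_1 = 3. HB_3(3) = 3. Bump = 4. G_2 = 3.
G_2 = 3. HB_4(3) = 3. Bump = 3. G_3 = 2.
G_3 = 2. HB_5(2) = 2. Bump = 2. G_4 = 1.

1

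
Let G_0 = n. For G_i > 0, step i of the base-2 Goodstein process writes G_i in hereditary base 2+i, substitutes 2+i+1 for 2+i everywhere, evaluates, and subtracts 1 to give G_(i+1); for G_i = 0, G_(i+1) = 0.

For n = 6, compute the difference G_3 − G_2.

2868

G_0=6  [base 2] 2^2 + 2  →[2↦3]→  3^3 + 3 = 30  −1 ⇒ G_1=29
G_1=29  [base 3] 3^3 + 2  →[3↦4]→  4^4 + 2 = 258  −1 ⇒ G_2=257
G_2=257  [base 4] 4^4 + 1  →[4↦5]→  5^5 + 1 = 3126  −1 ⇒ G_3=3125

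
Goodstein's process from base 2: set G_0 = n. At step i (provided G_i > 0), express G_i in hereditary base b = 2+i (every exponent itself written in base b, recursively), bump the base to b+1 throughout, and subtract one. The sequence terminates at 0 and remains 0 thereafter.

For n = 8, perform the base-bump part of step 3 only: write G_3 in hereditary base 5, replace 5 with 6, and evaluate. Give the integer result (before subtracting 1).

93396

(0) 8|_2 = 2^(2 + 1) ↦ 3^(3 + 1)|_3 = 81 ⇒ 80
(1) 80|_3 = 2·3^3 + 2·3^2 + 2·3 + 2 ↦ 2·4^4 + 2·4^2 + 2·4 + 2|_4 = 554 ⇒ 553
(2) 553|_4 = 2·4^4 + 2·4^2 + 2·4 + 1 ↦ 2·5^5 + 2·5^2 + 2·5 + 1|_5 = 6311 ⇒ 6310
(3) 6310|_5 = 2·5^5 + 2·5^2 + 2·5 ↦ 2·6^6 + 2·6^2 + 2·6|_6 = 93396 ⇒ 93395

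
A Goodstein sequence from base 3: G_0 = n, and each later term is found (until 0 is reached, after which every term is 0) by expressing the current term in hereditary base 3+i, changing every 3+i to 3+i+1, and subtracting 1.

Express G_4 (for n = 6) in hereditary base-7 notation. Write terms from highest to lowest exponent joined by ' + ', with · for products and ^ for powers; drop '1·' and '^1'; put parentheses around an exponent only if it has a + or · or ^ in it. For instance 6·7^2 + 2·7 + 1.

i=0: 6 = 2·3 (b=3); 3→4: 2·4 = 8; 8−1 = 7
i=1: 7 = 4 + 3 (b=4); 4→5: 5 + 3 = 8; 8−1 = 7
i=2: 7 = 5 + 2 (b=5); 5→6: 6 + 2 = 8; 8−1 = 7
i=3: 7 = 6 + 1 (b=6); 6→7: 7 + 1 = 8; 8−1 = 7

7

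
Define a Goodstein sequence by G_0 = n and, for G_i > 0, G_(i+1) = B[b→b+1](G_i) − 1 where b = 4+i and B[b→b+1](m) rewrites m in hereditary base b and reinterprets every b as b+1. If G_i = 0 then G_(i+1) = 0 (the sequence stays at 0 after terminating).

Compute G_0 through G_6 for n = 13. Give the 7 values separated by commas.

13, 15, 17, 18, 19, 20, 21

i=0: 13 = 3·4 + 1 (b=4); 4→5: 3·5 + 1 = 16; 16−1 = 15
i=1: 15 = 3·5 (b=5); 5→6: 3·6 = 18; 18−1 = 17
i=2: 17 = 2·6 + 5 (b=6); 6→7: 2·7 + 5 = 19; 19−1 = 18
i=3: 18 = 2·7 + 4 (b=7); 7→8: 2·8 + 4 = 20; 20−1 = 19
i=4: 19 = 2·8 + 3 (b=8); 8→9: 2·9 + 3 = 21; 21−1 = 20
i=5: 20 = 2·9 + 2 (b=9); 9→10: 2·10 + 2 = 22; 22−1 = 21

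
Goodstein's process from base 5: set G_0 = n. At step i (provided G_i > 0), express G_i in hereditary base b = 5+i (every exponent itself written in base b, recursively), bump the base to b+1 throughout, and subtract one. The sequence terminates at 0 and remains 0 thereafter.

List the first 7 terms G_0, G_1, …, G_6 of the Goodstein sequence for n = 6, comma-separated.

6, 6, 6, 5, 4, 3, 2

i=0: 6 = 5 + 1 (b=5); 5→6: 6 + 1 = 7; 7−1 = 6
i=1: 6 = 6 (b=6); 6→7: 7 = 7; 7−1 = 6
i=2: 6 = 6 (b=7); 7→8: 6 = 6; 6−1 = 5
i=3: 5 = 5 (b=8); 8→9: 5 = 5; 5−1 = 4
i=4: 4 = 4 (b=9); 9→10: 4 = 4; 4−1 = 3
i=5: 3 = 3 (b=10); 10→11: 3 = 3; 3−1 = 2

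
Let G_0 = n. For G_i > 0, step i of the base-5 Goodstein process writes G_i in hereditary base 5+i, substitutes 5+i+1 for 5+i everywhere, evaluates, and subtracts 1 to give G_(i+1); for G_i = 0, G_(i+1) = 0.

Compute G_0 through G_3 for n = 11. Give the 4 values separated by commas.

11, 12, 13, 13

(0) 11|_5 = 2·5 + 1 ↦ 2·6 + 1|_6 = 13 ⇒ 12
(1) 12|_6 = 2·6 ↦ 2·7|_7 = 14 ⇒ 13
(2) 13|_7 = 7 + 6 ↦ 8 + 6|_8 = 14 ⇒ 13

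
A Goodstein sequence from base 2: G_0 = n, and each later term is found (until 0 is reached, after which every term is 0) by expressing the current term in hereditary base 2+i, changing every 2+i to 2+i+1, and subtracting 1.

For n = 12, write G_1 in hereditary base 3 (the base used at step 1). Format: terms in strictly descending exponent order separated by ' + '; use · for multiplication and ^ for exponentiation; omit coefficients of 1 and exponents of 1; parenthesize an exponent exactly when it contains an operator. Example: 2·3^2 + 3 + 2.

3^(3 + 1) + 2·3^2 + 2·3 + 2

G_0 = 12. HB_2(12) = 2^(2 + 1) + 2^2. Bump = 108. G_1 = 107.
G_1 = 107. HB_3(107) = 3^(3 + 1) + 2·3^2 + 2·3 + 2. Bump = 1066. G_2 = 1065.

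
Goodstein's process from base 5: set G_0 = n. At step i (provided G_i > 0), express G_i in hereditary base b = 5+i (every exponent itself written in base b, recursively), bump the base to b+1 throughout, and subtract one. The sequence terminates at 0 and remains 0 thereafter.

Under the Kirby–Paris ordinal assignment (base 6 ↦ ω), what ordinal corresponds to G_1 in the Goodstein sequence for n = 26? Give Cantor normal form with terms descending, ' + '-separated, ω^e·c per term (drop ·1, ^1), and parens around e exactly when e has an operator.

(0) 26|_5 = 5^2 + 1 ↦ 6^2 + 1|_6 = 37 ⇒ 36
(1) 36|_6 = 6^2 ↦ 7^2|_7 = 49 ⇒ 48

ω^2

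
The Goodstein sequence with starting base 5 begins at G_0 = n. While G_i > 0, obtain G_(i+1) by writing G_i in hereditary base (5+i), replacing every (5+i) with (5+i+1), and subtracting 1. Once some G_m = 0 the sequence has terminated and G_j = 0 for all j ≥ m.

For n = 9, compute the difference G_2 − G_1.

0

base 5: 9 = 5 + 4; at 6: 6 + 4 = 10; next = 9
base 6: 9 = 6 + 3; at 7: 7 + 3 = 10; next = 9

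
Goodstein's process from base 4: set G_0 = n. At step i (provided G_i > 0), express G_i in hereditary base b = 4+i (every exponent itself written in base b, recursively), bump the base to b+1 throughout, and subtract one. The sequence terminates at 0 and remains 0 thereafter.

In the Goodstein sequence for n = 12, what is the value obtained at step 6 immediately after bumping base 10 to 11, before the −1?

20

base 4: 12 = 3·4; at 5: 3·5 = 15; next = 14
base 5: 14 = 2·5 + 4; at 6: 2·6 + 4 = 16; next = 15
base 6: 15 = 2·6 + 3; at 7: 2·7 + 3 = 17; next = 16
base 7: 16 = 2·7 + 2; at 8: 2·8 + 2 = 18; next = 17
base 8: 17 = 2·8 + 1; at 9: 2·9 + 1 = 19; next = 18
base 9: 18 = 2·9; at 10: 2·10 = 20; next = 19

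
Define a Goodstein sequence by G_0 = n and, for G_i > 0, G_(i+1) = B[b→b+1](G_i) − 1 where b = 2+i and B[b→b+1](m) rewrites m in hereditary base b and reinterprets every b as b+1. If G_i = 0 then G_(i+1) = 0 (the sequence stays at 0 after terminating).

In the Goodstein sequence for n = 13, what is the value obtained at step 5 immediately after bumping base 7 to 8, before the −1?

134219480

step 0: 13 = 2^(2 + 1) + 2^2 + 1; sub 3 for 2: 3^(3 + 1) + 3^3 + 1; = 109; G_1 = 109−1 = 108
step 1: 108 = 3^(3 + 1) + 3^3; sub 4 for 3: 4^(4 + 1) + 4^4; = 1280; G_2 = 1280−1 = 1279
step 2: 1279 = 4^(4 + 1) + 3·4^3 + 3·4^2 + 3·4 + 3; sub 5 for 4: 5^(5 + 1) + 3·5^3 + 3·5^2 + 3·5 + 3; = 16093; G_3 = 16093−1 = 16092
step 3: 16092 = 5^(5 + 1) + 3·5^3 + 3·5^2 + 3·5 + 2; sub 6 for 5: 6^(6 + 1) + 3·6^3 + 3·6^2 + 3·6 + 2; = 280712; G_4 = 280712−1 = 280711
step 4: 280711 = 6^(6 + 1) + 3·6^3 + 3·6^2 + 3·6 + 1; sub 7 for 6: 7^(7 + 1) + 3·7^3 + 3·7^2 + 3·7 + 1; = 5765999; G_5 = 5765999−1 = 5765998
step 5: 5765998 = 7^(7 + 1) + 3·7^3 + 3·7^2 + 3·7; sub 8 for 7: 8^(8 + 1) + 3·8^3 + 3·8^2 + 3·8; = 134219480; G_6 = 134219480−1 = 134219479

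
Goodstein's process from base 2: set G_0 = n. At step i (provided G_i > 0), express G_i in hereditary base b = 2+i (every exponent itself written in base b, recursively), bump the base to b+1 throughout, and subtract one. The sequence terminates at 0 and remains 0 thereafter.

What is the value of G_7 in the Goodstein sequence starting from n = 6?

332147

G_0 = 6. HB_2(6) = 2^2 + 2. Bump = 30. G_1 = 29.
G_1 = 29. HB_3(29) = 3^3 + 2. Bump = 258. G_2 = 257.
G_2 = 257. HB_4(257) = 4^4 + 1. Bump = 3126. G_3 = 3125.
G_3 = 3125. HB_5(3125) = 5^5. Bump = 46656. G_4 = 46655.
G_4 = 46655. HB_6(46655) = 5·6^5 + 5·6^4 + 5·6^3 + 5·6^2 + 5·6 + 5. Bump = 98040. G_5 = 98039.
G_5 = 98039. HB_7(98039) = 5·7^5 + 5·7^4 + 5·7^3 + 5·7^2 + 5·7 + 4. Bump = 187244. G_6 = 187243.
G_6 = 187243. HB_8(187243) = 5·8^5 + 5·8^4 + 5·8^3 + 5·8^2 + 5·8 + 3. Bump = 332148. G_7 = 332147.
G_7 = 332147. HB_9(332147) = 5·9^5 + 5·9^4 + 5·9^3 + 5·9^2 + 5·9 + 2. Bump = 555552. G_8 = 555551.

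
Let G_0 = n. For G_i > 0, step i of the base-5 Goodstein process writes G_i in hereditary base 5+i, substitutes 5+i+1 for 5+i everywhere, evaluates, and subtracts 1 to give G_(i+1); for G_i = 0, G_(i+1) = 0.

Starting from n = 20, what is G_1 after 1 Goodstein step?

23

i=0: 20 = 4·5 (b=5); 5→6: 4·6 = 24; 24−1 = 23
i=1: 23 = 3·6 + 5 (b=6); 6→7: 3·7 + 5 = 26; 26−1 = 25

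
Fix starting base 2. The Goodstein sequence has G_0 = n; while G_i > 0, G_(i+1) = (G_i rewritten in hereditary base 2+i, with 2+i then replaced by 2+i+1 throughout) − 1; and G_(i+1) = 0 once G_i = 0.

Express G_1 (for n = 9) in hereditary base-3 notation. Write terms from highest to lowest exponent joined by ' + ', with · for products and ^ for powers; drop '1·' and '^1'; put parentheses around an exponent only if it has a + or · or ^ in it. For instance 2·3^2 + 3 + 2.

3^(3 + 1)

(0) 9|_2 = 2^(2 + 1) + 1 ↦ 3^(3 + 1) + 1|_3 = 82 ⇒ 81
(1) 81|_3 = 3^(3 + 1) ↦ 4^(4 + 1)|_4 = 1024 ⇒ 1023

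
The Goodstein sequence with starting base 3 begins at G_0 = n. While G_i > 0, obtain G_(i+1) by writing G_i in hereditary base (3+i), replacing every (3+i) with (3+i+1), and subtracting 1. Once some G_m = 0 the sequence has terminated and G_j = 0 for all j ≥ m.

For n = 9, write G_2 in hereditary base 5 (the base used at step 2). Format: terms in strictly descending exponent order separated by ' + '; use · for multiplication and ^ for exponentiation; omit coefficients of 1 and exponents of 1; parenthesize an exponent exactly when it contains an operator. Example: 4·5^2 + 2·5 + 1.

(0) 9|_3 = 3^2 ↦ 4^2|_4 = 16 ⇒ 15
(1) 15|_4 = 3·4 + 3 ↦ 3·5 + 3|_5 = 18 ⇒ 17

3·5 + 2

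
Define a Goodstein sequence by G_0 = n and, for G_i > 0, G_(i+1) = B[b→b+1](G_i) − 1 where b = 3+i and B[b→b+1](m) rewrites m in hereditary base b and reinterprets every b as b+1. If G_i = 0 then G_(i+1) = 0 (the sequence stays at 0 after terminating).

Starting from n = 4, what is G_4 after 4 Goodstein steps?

2

i=0: 4 = 3 + 1 (b=3); 3→4: 4 + 1 = 5; 5−1 = 4
i=1: 4 = 4 (b=4); 4→5: 5 = 5; 5−1 = 4
i=2: 4 = 4 (b=5); 5→6: 4 = 4; 4−1 = 3
i=3: 3 = 3 (b=6); 6→7: 3 = 3; 3−1 = 2
i=4: 2 = 2 (b=7); 7→8: 2 = 2; 2−1 = 1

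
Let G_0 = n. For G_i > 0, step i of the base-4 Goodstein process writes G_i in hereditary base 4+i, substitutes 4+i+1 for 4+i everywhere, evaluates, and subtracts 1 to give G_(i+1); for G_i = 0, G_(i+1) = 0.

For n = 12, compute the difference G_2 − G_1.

(0) 12|_4 = 3·4 ↦ 3·5|_5 = 15 ⇒ 14
(1) 14|_5 = 2·5 + 4 ↦ 2·6 + 4|_6 = 16 ⇒ 15

1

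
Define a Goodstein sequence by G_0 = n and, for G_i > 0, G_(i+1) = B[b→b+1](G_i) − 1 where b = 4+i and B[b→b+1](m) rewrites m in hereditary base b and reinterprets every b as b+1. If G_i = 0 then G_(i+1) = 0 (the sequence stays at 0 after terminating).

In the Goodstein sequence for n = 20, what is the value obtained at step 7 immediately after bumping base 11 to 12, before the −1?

i=0: 20 = 4^2 + 4 (b=4); 4→5: 5^2 + 5 = 30; 30−1 = 29
i=1: 29 = 5^2 + 4 (b=5); 5→6: 6^2 + 4 = 40; 40−1 = 39
i=2: 39 = 6^2 + 3 (b=6); 6→7: 7^2 + 3 = 52; 52−1 = 51
i=3: 51 = 7^2 + 2 (b=7); 7→8: 8^2 + 2 = 66; 66−1 = 65
i=4: 65 = 8^2 + 1 (b=8); 8→9: 9^2 + 1 = 82; 82−1 = 81
i=5: 81 = 9^2 (b=9); 9→10: 10^2 = 100; 100−1 = 99
i=6: 99 = 9·10 + 9 (b=10); 10→11: 9·11 + 9 = 108; 108−1 = 107
i=7: 107 = 9·11 + 8 (b=11); 11→12: 9·12 + 8 = 116; 116−1 = 115

116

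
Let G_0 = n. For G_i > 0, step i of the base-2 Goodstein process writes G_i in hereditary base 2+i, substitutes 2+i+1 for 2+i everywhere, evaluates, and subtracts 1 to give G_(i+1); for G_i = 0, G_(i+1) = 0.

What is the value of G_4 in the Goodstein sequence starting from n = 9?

9 —HB2→ 2^(2 + 1) + 1 —bump→ 3^(3 + 1) + 1 = 82 —(−1)→ 81
81 —HB3→ 3^(3 + 1) —bump→ 4^(4 + 1) = 1024 —(−1)→ 1023
1023 —HB4→ 3·4^4 + 3·4^3 + 3·4^2 + 3·4 + 3 —bump→ 3·5^5 + 3·5^3 + 3·5^2 + 3·5 + 3 = 9843 —(−1)→ 9842
9842 —HB5→ 3·5^5 + 3·5^3 + 3·5^2 + 3·5 + 2 —bump→ 3·6^6 + 3·6^3 + 3·6^2 + 3·6 + 2 = 140744 —(−1)→ 140743

140743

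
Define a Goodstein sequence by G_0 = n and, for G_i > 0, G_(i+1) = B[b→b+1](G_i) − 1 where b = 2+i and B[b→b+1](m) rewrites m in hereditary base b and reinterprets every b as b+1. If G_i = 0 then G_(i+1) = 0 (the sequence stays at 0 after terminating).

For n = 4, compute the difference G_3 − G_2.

G_0=4  [base 2] 2^2  →[2↦3]→  3^3 = 27  −1 ⇒ G_1=26
G_1=26  [base 3] 2·3^2 + 2·3 + 2  →[3↦4]→  2·4^2 + 2·4 + 2 = 42  −1 ⇒ G_2=41
G_2=41  [base 4] 2·4^2 + 2·4 + 1  →[4↦5]→  2·5^2 + 2·5 + 1 = 61  −1 ⇒ G_3=60

19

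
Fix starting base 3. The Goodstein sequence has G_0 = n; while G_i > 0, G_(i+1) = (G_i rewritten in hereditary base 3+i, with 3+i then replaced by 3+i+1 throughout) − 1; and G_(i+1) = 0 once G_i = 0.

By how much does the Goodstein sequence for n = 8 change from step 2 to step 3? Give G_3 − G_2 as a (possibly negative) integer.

i=0: 8 = 2·3 + 2 (b=3); 3→4: 2·4 + 2 = 10; 10−1 = 9
i=1: 9 = 2·4 + 1 (b=4); 4→5: 2·5 + 1 = 11; 11−1 = 10
i=2: 10 = 2·5 (b=5); 5→6: 2·6 = 12; 12−1 = 11

1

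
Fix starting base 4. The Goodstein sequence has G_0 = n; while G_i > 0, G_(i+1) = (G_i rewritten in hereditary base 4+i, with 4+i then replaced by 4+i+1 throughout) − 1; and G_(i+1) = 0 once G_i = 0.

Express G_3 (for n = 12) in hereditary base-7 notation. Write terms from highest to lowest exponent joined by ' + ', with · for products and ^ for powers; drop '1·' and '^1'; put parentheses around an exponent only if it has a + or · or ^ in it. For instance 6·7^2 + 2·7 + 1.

base 4: 12 = 3·4; at 5: 3·5 = 15; next = 14
base 5: 14 = 2·5 + 4; at 6: 2·6 + 4 = 16; next = 15
base 6: 15 = 2·6 + 3; at 7: 2·7 + 3 = 17; next = 16
base 7: 16 = 2·7 + 2; at 8: 2·8 + 2 = 18; next = 17

2·7 + 2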